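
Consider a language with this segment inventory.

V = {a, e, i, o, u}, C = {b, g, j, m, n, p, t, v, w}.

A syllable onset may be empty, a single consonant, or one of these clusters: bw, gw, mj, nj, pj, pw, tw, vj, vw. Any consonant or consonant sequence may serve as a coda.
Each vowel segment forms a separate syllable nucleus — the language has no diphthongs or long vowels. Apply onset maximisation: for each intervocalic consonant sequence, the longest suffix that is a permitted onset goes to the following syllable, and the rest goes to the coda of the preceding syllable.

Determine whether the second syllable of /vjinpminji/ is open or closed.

open

Nuclei (vowels): i, i, i → 3 syllables.
σ1/σ2 boundary: cluster /npm/ — the longest permitted-onset suffix is /m/; onset = /m/, preceding coda = /np/.
σ2/σ3 boundary: /nj/ is a licit onset in full, so it all attaches to the next syllable.
Putting it together: vjinp.mi.nji.
Syllable 2 is /mi/; it ends in its nucleus with no coda, so it is open.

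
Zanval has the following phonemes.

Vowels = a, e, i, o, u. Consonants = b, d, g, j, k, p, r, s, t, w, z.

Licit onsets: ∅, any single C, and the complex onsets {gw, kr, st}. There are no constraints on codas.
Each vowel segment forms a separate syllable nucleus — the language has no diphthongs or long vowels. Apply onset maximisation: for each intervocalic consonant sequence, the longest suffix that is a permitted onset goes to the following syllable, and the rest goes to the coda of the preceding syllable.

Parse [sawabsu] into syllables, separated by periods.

sa.wab.su

The vowels are a, a, u — 3 nuclei, so 3 syllables.
σ1/σ2 boundary: just /w/ — single C goes to the following onset.
σ2/σ3 boundary: cluster /bs/ — the longest permitted-onset suffix is /s/; onset = /s/, preceding coda = /b/.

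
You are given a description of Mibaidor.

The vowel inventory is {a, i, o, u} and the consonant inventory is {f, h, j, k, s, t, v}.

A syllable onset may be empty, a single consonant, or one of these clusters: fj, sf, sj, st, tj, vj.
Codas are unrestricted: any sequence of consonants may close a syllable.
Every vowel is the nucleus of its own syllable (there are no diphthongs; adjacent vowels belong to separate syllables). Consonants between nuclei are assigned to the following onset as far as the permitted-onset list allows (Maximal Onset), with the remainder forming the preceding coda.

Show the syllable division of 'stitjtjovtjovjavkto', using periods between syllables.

Vowels present: i, o, o, a, o; each is a nucleus, giving 5 syllables.
/i…o/ gap (V1→V2): /tjtj/ — longest licit onset from the right is /tj/, leaving /tj/ as coda.
/o…o/ gap (V2→V3): /vtj/ — longest licit onset from the right is /tj/, leaving /v/ as coda.
/o…a/ gap (V3→V4): /vj/ — entire cluster is a permitted onset → onset /vj/, coda ∅.
/a…o/ gap (V4→V5): /vkt/ splits as /vk/ + /t/ (/t/ is the longest suffix that is a licit onset).

stitj.tjov.tjo.vjavk.to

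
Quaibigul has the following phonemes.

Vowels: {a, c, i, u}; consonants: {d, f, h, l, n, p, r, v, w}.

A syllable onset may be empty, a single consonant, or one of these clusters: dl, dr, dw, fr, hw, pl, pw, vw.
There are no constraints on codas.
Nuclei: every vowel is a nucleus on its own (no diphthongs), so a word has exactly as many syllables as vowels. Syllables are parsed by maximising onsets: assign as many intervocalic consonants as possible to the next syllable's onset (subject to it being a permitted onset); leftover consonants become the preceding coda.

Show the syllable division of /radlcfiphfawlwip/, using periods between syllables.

ra.dlc.fiph.fawl.wip

Nuclei (vowels): a, c, i, a, i → 5 syllables.
/a…c/ gap (V1→V2): /dl/ — entire cluster is a permitted onset → onset /dl/, coda ∅.
/c…i/ gap (V2→V3): /f/ is a single consonant, so it becomes the next onset.
/i…a/ gap (V3→V4): /phf/ splits as /ph/ + /f/ (/f/ is the longest suffix that is a licit onset).
/a…i/ gap (V4→V5): /wlw/ splits as /wl/ + /w/ (/w/ is the longest suffix that is a licit onset).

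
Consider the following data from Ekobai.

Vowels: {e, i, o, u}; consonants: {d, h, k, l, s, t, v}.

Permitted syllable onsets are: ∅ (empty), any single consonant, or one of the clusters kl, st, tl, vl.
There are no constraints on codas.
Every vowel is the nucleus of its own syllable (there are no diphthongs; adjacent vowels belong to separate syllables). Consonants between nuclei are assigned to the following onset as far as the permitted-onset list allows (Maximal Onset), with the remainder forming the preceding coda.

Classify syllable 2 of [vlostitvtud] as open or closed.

The vowels are o, i, u — 3 nuclei, so 3 syllables.
Between /o/ (V1) and /i/ (V2): /st/ is a licit onset in full, so it all attaches to the next syllable.
Between /i/ (V2) and /u/ (V3): /tvt/ splits as /tv/ + /t/ (/t/ is the longest suffix that is a licit onset).
Result: vlo.stitv.tud.
Syllable 2 is /stitv/ with coda /tv/, so it is closed.

closed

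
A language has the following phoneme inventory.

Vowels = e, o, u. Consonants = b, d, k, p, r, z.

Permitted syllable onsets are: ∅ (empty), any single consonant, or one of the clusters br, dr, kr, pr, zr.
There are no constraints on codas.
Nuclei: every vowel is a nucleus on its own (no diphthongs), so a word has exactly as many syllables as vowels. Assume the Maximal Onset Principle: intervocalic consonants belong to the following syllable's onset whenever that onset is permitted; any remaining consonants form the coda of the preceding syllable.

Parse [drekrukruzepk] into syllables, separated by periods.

dre.kru.kru.zepk

The vowels are e, u, u, e — 4 nuclei, so 4 syllables.
V1 /e/ – V2 /u/: /kr/ — entire cluster is a permitted onset → onset /kr/, coda ∅.
V2 /u/ – V3 /u/: cluster /kr/ — /kr/ is itself a permitted onset, so the whole cluster goes right; preceding coda = ∅.
V3 /u/ – V4 /e/: /z/ is a single consonant, so it becomes the next onset.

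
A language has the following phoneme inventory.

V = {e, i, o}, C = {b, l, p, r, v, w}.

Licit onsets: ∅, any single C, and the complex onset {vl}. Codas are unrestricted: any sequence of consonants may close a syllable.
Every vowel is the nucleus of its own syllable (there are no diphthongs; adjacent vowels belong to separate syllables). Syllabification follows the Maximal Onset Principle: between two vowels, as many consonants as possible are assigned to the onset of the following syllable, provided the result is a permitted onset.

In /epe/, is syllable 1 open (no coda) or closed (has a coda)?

open

Nuclei (vowels): e, e → 2 syllables.
/e…e/ gap (V1→V2): /p/ is a single consonant, so it becomes the next onset.
Putting it together: e.pe.
Syllable 1 is /e/; it ends in its nucleus with no coda, so it is open.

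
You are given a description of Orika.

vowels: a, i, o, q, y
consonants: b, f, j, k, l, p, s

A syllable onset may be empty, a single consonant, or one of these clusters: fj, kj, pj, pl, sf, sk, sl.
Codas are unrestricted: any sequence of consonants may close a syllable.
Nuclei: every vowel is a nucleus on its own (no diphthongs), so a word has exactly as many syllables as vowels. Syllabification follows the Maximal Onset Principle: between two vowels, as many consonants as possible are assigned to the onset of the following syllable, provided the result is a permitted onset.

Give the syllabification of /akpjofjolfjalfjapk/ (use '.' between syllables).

ak.pjo.fjol.fjal.fjapk

Vowels present: a, o, o, a, a; each is a nucleus, giving 5 syllables.
/a…o/ gap (V1→V2): /kpj/ splits as /k/ + /pj/ (/pj/ is the longest suffix that is a licit onset).
/o…o/ gap (V2→V3): /fj/ is a licit onset in full, so it all attaches to the next syllable.
/o…a/ gap (V3→V4): /lfj/ splits as /l/ + /fj/ (/fj/ is the longest suffix that is a licit onset).
/a…a/ gap (V4→V5): /lfj/ splits as /l/ + /fj/ (/fj/ is the longest suffix that is a licit onset).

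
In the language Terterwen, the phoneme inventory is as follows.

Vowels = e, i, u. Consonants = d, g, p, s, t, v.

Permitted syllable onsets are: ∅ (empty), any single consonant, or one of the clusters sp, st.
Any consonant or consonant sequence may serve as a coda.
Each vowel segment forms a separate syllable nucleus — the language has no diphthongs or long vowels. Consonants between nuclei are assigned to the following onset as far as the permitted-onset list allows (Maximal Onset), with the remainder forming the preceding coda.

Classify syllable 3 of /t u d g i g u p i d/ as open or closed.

open

The vowels are u, i, u, i — 4 nuclei, so 4 syllables.
σ1/σ2 boundary: /dg/ — longest licit onset from the right is /g/, leaving /d/ as coda.
σ2/σ3 boundary: /g/ is a single consonant, so it becomes the next onset.
σ3/σ4 boundary: /p/ → onset of the next syllable (single consonants are always licit onsets).
Result: tud.gi.gu.pid.
Syllable 3 is /gu/; it ends in its nucleus with no coda, so it is open.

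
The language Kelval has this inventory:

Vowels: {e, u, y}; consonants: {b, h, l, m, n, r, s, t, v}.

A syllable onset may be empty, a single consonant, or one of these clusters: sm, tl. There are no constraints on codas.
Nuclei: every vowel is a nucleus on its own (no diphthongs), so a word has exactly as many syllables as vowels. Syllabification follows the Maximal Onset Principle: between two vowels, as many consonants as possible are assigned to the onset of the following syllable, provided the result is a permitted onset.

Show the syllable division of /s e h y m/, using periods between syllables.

The vowels are e, y — 2 nuclei, so 2 syllables.
V1 /e/ – V2 /y/: /h/ → onset of the next syllable (single consonants are always licit onsets).

se.hym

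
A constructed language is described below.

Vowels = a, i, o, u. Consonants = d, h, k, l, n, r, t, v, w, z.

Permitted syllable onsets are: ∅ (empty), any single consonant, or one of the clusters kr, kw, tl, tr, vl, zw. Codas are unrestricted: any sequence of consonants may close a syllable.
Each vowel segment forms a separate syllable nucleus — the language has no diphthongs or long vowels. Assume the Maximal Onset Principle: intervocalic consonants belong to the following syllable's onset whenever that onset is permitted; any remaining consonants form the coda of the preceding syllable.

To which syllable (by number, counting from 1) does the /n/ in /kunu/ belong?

The vowels are u, u — 2 nuclei, so 2 syllables.
V1 /u/ – V2 /u/: /n/ → onset of the next syllable (single consonants are always licit onsets).
Result: ku.nu.
The /n/ is in the onset of syllable 2 (/nu/).

2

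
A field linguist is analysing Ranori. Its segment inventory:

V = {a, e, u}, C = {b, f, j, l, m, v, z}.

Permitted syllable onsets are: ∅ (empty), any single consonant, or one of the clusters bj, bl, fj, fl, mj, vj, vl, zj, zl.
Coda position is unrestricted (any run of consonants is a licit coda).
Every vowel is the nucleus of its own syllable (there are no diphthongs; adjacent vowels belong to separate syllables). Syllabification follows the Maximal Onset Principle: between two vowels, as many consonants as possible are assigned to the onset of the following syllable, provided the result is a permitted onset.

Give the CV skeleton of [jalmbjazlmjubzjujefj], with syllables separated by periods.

Nuclei (vowels): a, a, u, u, e → 5 syllables.
V1 /a/ – V2 /a/: /lmbj/ splits as /lm/ + /bj/ (/bj/ is the longest suffix that is a licit onset).
V2 /a/ – V3 /u/: /zlmj/ — longest licit onset from the right is /mj/, leaving /zl/ as coda.
V3 /u/ – V4 /u/: /bzj/; trying suffixes from longest down, /zj/ is the first permitted one, so coda /b/ | onset /zj/.
V4 /u/ – V5 /e/: /j/ is a single consonant, so it becomes the next onset.
Putting it together: jalm.bjazl.mjub.zju.jefj.
Mapping each syllable to C/V: /jalm/ → CVCC, /bjazl/ → CCVCC, /mjub/ → CCVC, /zju/ → CCV, /jefj/ → CVCC.

CVCC.CCVCC.CCVC.CCV.CVCC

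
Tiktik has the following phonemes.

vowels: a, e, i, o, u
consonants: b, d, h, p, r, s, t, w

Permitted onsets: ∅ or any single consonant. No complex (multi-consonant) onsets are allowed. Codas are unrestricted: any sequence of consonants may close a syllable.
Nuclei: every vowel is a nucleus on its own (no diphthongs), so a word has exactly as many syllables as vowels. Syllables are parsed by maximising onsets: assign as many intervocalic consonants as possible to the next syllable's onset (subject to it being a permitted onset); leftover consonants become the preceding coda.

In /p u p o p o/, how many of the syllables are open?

The vowels are u, o, o — 3 nuclei, so 3 syllables.
V1 /u/ – V2 /o/: just /p/ — single C goes to the following onset.
V2 /o/ – V3 /o/: just /p/ — single C goes to the following onset.
Result: pu.po.po.
Classifying each syllable: /pu/ (open), /po/ (open), /po/ (open).
Open syllables: 3.

3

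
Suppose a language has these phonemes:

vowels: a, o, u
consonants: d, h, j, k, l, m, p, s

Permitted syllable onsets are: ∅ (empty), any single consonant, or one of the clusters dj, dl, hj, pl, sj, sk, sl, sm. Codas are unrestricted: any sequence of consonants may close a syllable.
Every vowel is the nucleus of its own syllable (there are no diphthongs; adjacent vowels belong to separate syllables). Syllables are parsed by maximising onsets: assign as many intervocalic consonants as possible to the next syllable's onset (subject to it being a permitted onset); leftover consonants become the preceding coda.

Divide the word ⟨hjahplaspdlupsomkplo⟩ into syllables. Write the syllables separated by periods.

Nuclei (vowels): a, a, u, o, o → 5 syllables.
σ1/σ2 boundary: /hpl/ splits as /h/ + /pl/ (/pl/ is the longest suffix that is a licit onset).
σ2/σ3 boundary: /spdl/ — longest licit onset from the right is /dl/, leaving /sp/ as coda.
σ3/σ4 boundary: cluster /ps/ — the longest permitted-onset suffix is /s/; onset = /s/, preceding coda = /p/.
σ4/σ5 boundary: cluster /mkpl/ — the longest permitted-onset suffix is /pl/; onset = /pl/, preceding coda = /mk/.

hjah.plasp.dlup.somk.plo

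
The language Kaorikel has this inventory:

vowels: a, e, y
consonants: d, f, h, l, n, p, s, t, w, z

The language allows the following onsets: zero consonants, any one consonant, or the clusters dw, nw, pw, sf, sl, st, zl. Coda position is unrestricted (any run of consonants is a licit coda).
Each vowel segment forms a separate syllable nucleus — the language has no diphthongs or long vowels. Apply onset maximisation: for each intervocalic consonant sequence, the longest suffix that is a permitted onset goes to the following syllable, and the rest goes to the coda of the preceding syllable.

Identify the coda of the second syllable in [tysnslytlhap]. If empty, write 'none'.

tl

Nuclei (vowels): y, y, a → 3 syllables.
V1 /y/ – V2 /y/: /snsl/ — longest licit onset from the right is /sl/, leaving /sn/ as coda.
V2 /y/ – V3 /a/: /tlh/; trying suffixes from longest down, /h/ is the first permitted one, so coda /tl/ | onset /h/.
Putting it together: tysn.slytl.hap.
Syllable 2 is /slytl/: onset /sl/, nucleus /y/, coda /tl/.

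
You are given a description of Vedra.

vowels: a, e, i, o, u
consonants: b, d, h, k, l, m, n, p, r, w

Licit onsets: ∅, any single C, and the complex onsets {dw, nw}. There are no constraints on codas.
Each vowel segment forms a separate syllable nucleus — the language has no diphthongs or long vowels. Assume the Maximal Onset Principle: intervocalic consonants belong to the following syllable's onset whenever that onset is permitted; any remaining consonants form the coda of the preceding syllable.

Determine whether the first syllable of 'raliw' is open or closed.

open

Nuclei (vowels): a, i → 2 syllables.
Between /a/ (V1) and /i/ (V2): /l/ is a single consonant, so it becomes the next onset.
So the parse is ra.liw.
Syllable 1 is /ra/; it ends in its nucleus with no coda, so it is open.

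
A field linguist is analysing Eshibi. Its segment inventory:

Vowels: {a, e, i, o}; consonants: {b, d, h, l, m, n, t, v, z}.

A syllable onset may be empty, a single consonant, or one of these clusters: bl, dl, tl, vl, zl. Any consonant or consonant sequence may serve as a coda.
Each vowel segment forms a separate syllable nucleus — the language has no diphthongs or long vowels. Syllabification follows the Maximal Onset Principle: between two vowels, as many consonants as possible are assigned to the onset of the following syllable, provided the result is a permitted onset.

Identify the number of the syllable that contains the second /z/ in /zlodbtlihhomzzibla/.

Vowels present: o, i, o, i, a; each is a nucleus, giving 5 syllables.
Between /o/ (V1) and /i/ (V2): /dbtl/ splits as /db/ + /tl/ (/tl/ is the longest suffix that is a licit onset).
Between /i/ (V2) and /o/ (V3): /hh/ splits as /h/ + /h/ (/h/ is the longest suffix that is a licit onset).
Between /o/ (V3) and /i/ (V4): /mzz/ splits as /mz/ + /z/ (/z/ is the longest suffix that is a licit onset).
Between /i/ (V4) and /a/ (V5): cluster /bl/ — /bl/ is itself a permitted onset, so the whole cluster goes right; preceding coda = ∅.
Putting it together: zlodb.tlih.homz.zi.bla.
The second /z/ is in the coda of syllable 3 (/homz/).

3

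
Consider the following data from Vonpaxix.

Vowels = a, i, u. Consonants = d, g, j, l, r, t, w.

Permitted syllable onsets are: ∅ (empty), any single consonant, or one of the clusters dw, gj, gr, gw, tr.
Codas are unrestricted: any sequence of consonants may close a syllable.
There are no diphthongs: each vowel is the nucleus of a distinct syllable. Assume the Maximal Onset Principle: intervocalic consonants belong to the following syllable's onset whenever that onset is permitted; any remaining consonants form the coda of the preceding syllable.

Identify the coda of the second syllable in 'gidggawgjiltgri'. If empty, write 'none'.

w

Vowels present: i, a, i, i; each is a nucleus, giving 4 syllables.
σ1/σ2 boundary: /dgg/ splits as /dg/ + /g/ (/g/ is the longest suffix that is a licit onset).
σ2/σ3 boundary: /wgj/ splits as /w/ + /gj/ (/gj/ is the longest suffix that is a licit onset).
σ3/σ4 boundary: /ltgr/ — longest licit onset from the right is /gr/, leaving /lt/ as coda.
Putting it together: gidg.gaw.gjilt.gri.
Syllable 2 is /gaw/: onset /g/, nucleus /a/, coda /w/.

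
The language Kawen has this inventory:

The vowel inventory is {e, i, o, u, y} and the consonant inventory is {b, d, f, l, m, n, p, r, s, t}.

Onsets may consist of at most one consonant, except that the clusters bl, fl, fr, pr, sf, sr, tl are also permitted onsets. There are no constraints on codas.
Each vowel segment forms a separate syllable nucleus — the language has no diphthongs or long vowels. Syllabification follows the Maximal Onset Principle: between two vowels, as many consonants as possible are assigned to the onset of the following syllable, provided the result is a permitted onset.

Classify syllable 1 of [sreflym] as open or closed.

Vowels present: e, y; each is a nucleus, giving 2 syllables.
/e…y/ gap (V1→V2): /fl/ is a licit onset in full, so it all attaches to the next syllable.
Result: sre.flym.
Syllable 1 is /sre/; it ends in its nucleus with no coda, so it is open.

open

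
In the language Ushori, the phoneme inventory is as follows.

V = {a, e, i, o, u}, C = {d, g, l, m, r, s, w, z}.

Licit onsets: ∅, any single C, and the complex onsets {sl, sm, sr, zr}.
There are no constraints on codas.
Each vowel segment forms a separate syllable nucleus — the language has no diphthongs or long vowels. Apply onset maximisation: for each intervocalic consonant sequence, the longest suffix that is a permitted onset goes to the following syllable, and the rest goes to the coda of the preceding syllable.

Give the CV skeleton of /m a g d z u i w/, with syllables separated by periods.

The vowels are a, u, i — 3 nuclei, so 3 syllables.
σ1/σ2 boundary: cluster /gdz/ — the longest permitted-onset suffix is /z/; onset = /z/, preceding coda = /gd/.
σ2/σ3 boundary: nothing intervenes; syllable break is V.V.
Syllabification: magd.zu.iw.
Mapping each syllable to C/V: /magd/ → CVCC, /zu/ → CV, /iw/ → VC.

CVCC.CV.VC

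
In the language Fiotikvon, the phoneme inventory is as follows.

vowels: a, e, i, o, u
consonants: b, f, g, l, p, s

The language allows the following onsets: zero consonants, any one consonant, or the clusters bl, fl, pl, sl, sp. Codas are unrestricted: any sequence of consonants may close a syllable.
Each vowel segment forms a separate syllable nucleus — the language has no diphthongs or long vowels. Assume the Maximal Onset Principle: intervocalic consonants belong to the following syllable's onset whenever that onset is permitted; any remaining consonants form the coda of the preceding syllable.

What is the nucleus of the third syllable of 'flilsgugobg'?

Vowels present: i, u, o; each is a nucleus, giving 3 syllables.
The third nucleus (vowel 3 from the left) is /o/.

o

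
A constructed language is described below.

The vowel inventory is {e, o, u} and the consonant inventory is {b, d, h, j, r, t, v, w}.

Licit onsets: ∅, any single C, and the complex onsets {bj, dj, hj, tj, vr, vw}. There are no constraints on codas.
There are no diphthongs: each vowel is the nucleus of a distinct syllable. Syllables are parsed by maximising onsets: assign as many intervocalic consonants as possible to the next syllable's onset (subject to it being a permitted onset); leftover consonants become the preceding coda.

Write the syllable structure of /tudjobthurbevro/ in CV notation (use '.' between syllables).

CV.CCVCC.CVC.CV.CCV

Nuclei (vowels): u, o, u, e, o → 5 syllables.
σ1/σ2 boundary: cluster /dj/ — /dj/ is itself a permitted onset, so the whole cluster goes right; preceding coda = ∅.
σ2/σ3 boundary: cluster /bth/ — the longest permitted-onset suffix is /h/; onset = /h/, preceding coda = /bt/.
σ3/σ4 boundary: /rb/ splits as /r/ + /b/ (/b/ is the longest suffix that is a licit onset).
σ4/σ5 boundary: /vr/ is a licit onset in full, so it all attaches to the next syllable.
Putting it together: tu.djobt.hur.be.vro.
Mapping each syllable to C/V: /tu/ → CV, /djobt/ → CCVCC, /hur/ → CVC, /be/ → CV, /vro/ → CCV.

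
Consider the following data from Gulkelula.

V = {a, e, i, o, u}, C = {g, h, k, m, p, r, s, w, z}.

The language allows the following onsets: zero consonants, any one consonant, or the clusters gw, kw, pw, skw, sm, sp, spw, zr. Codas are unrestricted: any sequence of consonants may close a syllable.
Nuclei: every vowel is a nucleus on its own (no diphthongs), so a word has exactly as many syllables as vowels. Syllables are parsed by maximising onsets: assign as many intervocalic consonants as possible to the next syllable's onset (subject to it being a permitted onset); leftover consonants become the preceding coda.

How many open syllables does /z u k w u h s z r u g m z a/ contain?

The vowels are u, u, u, a — 4 nuclei, so 4 syllables.
Between /u/ (V1) and /u/ (V2): /kw/ — entire cluster is a permitted onset → onset /kw/, coda ∅.
Between /u/ (V2) and /u/ (V3): /hszr/ — longest licit onset from the right is /zr/, leaving /hs/ as coda.
Between /u/ (V3) and /a/ (V4): /gmz/ — longest licit onset from the right is /z/, leaving /gm/ as coda.
Putting it together: zu.kwuhs.zrugm.za.
Classifying each syllable: /zu/ (open), /kwuhs/ (closed), /zrugm/ (closed), /za/ (open).
Open syllables: 2.

2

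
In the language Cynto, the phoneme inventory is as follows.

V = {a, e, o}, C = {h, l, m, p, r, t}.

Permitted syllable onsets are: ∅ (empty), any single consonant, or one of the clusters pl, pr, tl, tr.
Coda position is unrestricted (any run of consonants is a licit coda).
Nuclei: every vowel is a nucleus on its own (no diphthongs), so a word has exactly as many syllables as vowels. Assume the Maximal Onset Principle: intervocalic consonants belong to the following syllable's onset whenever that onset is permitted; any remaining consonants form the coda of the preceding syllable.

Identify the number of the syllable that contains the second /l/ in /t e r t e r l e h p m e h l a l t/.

5

Nuclei (vowels): e, e, e, e, a → 5 syllables.
Between /e/ (V1) and /e/ (V2): /rt/; trying suffixes from longest down, /t/ is the first permitted one, so coda /r/ | onset /t/.
Between /e/ (V2) and /e/ (V3): cluster /rl/ — the longest permitted-onset suffix is /l/; onset = /l/, preceding coda = /r/.
Between /e/ (V3) and /e/ (V4): cluster /hpm/ — the longest permitted-onset suffix is /m/; onset = /m/, preceding coda = /hp/.
Between /e/ (V4) and /a/ (V5): /hl/; trying suffixes from longest down, /l/ is the first permitted one, so coda /h/ | onset /l/.
Syllabification: ter.ter.lehp.meh.lalt.
The second /l/ is in the onset of syllable 5 (/lalt/).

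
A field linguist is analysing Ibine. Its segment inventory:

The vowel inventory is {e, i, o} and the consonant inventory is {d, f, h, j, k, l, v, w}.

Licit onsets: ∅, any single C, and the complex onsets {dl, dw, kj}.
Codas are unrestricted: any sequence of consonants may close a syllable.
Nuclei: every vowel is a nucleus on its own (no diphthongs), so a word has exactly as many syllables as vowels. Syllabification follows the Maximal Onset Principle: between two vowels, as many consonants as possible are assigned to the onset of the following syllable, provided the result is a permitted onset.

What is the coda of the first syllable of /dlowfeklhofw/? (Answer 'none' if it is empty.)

w

Nuclei (vowels): o, e, o → 3 syllables.
σ1/σ2 boundary: /wf/; trying suffixes from longest down, /f/ is the first permitted one, so coda /w/ | onset /f/.
σ2/σ3 boundary: /klh/ splits as /kl/ + /h/ (/h/ is the longest suffix that is a licit onset).
Syllabification: dlow.fekl.hofw.
Syllable 1 is /dlow/: onset /dl/, nucleus /o/, coda /w/.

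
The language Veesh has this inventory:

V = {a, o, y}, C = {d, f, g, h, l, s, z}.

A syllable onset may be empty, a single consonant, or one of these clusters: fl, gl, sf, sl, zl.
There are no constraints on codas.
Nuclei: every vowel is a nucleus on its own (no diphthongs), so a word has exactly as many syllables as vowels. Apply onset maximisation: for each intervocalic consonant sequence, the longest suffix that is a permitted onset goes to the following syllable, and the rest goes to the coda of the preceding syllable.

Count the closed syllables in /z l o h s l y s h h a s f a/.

Nuclei (vowels): o, y, a, a → 4 syllables.
V1 /o/ – V2 /y/: /hsl/ splits as /h/ + /sl/ (/sl/ is the longest suffix that is a licit onset).
V2 /y/ – V3 /a/: cluster /shh/ — the longest permitted-onset suffix is /h/; onset = /h/, preceding coda = /sh/.
V3 /a/ – V4 /a/: /sf/ — entire cluster is a permitted onset → onset /sf/, coda ∅.
So the parse is zloh.slysh.ha.sfa.
Classifying each syllable: /zloh/ (closed), /slysh/ (closed), /ha/ (open), /sfa/ (open).
Closed syllables: 2.

2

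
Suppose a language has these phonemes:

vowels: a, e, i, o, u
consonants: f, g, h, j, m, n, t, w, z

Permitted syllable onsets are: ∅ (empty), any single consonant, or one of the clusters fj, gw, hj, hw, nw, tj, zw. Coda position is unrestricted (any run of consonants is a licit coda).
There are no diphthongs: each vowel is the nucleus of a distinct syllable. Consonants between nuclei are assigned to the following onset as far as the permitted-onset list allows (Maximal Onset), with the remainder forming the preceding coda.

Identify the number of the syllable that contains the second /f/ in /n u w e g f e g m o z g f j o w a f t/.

Nuclei (vowels): u, e, e, o, o, a → 6 syllables.
σ1/σ2 boundary: /w/ → onset of the next syllable (single consonants are always licit onsets).
σ2/σ3 boundary: /gf/ — longest licit onset from the right is /f/, leaving /g/ as coda.
σ3/σ4 boundary: /gm/; trying suffixes from longest down, /m/ is the first permitted one, so coda /g/ | onset /m/.
σ4/σ5 boundary: /zgfj/ splits as /zg/ + /fj/ (/fj/ is the longest suffix that is a licit onset).
σ5/σ6 boundary: /w/ → onset of the next syllable (single consonants are always licit onsets).
Syllabification: nu.weg.feg.mozg.fjo.waft.
The second /f/ is in the onset of syllable 5 (/fjo/).

5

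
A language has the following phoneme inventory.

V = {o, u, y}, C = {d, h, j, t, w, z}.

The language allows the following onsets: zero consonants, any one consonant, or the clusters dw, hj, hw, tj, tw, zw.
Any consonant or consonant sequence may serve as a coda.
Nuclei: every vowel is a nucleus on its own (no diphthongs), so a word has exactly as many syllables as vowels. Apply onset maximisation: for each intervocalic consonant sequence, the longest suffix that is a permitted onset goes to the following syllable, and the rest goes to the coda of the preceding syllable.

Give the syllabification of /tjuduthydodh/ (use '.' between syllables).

tju.dut.hy.dodh

Vowels present: u, u, y, o; each is a nucleus, giving 4 syllables.
σ1/σ2 boundary: just /d/ — single C goes to the following onset.
σ2/σ3 boundary: /th/ — longest licit onset from the right is /h/, leaving /t/ as coda.
σ3/σ4 boundary: /d/ is a single consonant, so it becomes the next onset.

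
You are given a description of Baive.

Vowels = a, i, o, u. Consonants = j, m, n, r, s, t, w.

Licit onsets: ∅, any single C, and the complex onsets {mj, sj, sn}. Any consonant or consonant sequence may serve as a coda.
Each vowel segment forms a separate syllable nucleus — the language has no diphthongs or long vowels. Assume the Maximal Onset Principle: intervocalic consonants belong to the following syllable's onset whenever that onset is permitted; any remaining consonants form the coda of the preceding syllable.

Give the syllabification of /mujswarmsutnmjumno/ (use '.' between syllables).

Nuclei (vowels): u, a, u, u, o → 5 syllables.
V1 /u/ – V2 /a/: cluster /jsw/ — the longest permitted-onset suffix is /w/; onset = /w/, preceding coda = /js/.
V2 /a/ – V3 /u/: cluster /rms/ — the longest permitted-onset suffix is /s/; onset = /s/, preceding coda = /rm/.
V3 /u/ – V4 /u/: /tnmj/ — longest licit onset from the right is /mj/, leaving /tn/ as coda.
V4 /u/ – V5 /o/: cluster /mn/ — the longest permitted-onset suffix is /n/; onset = /n/, preceding coda = /m/.

mujs.warm.sutn.mjum.no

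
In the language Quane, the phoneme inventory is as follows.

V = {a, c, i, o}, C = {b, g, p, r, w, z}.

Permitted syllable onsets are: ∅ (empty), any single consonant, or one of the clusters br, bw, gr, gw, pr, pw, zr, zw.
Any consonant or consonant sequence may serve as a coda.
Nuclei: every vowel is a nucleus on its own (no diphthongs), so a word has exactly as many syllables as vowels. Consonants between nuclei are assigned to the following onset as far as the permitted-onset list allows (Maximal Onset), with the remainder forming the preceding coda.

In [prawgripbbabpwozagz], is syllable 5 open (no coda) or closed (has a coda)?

closed

Nuclei (vowels): a, i, a, o, a → 5 syllables.
/a…i/ gap (V1→V2): /wgr/ — longest licit onset from the right is /gr/, leaving /w/ as coda.
/i…a/ gap (V2→V3): /pbb/; trying suffixes from longest down, /b/ is the first permitted one, so coda /pb/ | onset /b/.
/a…o/ gap (V3→V4): cluster /bpw/ — the longest permitted-onset suffix is /pw/; onset = /pw/, preceding coda = /b/.
/o…a/ gap (V4→V5): /z/ is a single consonant, so it becomes the next onset.
So the parse is praw.gripb.bab.pwo.zagz.
Syllable 5 is /zagz/ with coda /gz/, so it is closed.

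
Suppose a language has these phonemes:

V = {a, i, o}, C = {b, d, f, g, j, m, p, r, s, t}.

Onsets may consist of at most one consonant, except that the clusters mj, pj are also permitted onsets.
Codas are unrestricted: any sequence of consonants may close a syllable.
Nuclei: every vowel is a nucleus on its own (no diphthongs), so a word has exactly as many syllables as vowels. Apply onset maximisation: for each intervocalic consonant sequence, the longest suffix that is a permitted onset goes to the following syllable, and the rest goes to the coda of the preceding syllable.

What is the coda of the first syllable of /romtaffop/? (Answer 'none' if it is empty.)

Nuclei (vowels): o, a, o → 3 syllables.
V1 /o/ – V2 /a/: /mt/ — longest licit onset from the right is /t/, leaving /m/ as coda.
V2 /a/ – V3 /o/: /ff/ — longest licit onset from the right is /f/, leaving /f/ as coda.
Putting it together: rom.taf.fop.
Syllable 1 is /rom/: onset /r/, nucleus /o/, coda /m/.

m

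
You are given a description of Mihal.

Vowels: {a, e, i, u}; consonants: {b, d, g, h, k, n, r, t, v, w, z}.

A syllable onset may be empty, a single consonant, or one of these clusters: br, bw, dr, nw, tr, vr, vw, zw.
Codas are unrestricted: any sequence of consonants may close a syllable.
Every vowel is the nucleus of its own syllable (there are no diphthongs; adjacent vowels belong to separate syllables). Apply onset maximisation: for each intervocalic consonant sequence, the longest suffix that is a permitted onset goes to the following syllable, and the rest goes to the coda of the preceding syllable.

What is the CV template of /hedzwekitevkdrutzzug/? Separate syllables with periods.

CVC.CCV.CV.CVCC.CCVCC.CVC

The vowels are e, e, i, e, u, u — 6 nuclei, so 6 syllables.
V1 /e/ – V2 /e/: /dzw/ splits as /d/ + /zw/ (/zw/ is the longest suffix that is a licit onset).
V2 /e/ – V3 /i/: /k/ → onset of the next syllable (single consonants are always licit onsets).
V3 /i/ – V4 /e/: /t/ is a single consonant, so it becomes the next onset.
V4 /e/ – V5 /u/: /vkdr/ splits as /vk/ + /dr/ (/dr/ is the longest suffix that is a licit onset).
V5 /u/ – V6 /u/: /tzz/ splits as /tz/ + /z/ (/z/ is the longest suffix that is a licit onset).
So the parse is hed.zwe.ki.tevk.drutz.zug.
Mapping each syllable to C/V: /hed/ → CVC, /zwe/ → CCV, /ki/ → CV, /tevk/ → CVCC, /drutz/ → CCVCC, /zug/ → CVC.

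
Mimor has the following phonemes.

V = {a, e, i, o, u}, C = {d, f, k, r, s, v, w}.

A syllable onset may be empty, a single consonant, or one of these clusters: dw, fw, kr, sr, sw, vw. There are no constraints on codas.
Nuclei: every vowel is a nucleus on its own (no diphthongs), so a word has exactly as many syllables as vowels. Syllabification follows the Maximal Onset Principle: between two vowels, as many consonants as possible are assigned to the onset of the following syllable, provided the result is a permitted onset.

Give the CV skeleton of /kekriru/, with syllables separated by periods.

CV.CCV.CV

Nuclei (vowels): e, i, u → 3 syllables.
σ1/σ2 boundary: /kr/ — entire cluster is a permitted onset → onset /kr/, coda ∅.
σ2/σ3 boundary: /r/ is a single consonant, so it becomes the next onset.
So the parse is ke.kri.ru.
Mapping each syllable to C/V: /ke/ → CV, /kri/ → CCV, /ru/ → CV.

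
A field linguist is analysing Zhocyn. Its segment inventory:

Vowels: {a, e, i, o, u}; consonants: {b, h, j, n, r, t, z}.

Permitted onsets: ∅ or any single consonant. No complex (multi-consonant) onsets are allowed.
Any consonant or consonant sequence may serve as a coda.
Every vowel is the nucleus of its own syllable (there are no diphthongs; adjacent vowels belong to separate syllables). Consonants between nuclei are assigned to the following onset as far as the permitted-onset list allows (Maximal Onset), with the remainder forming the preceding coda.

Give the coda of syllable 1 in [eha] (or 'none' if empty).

Vowels present: e, a; each is a nucleus, giving 2 syllables.
V1 /e/ – V2 /a/: just /h/ — single C goes to the following onset.
Syllabification: e.ha.
Syllable 1 is /e/: onset ∅, nucleus /e/, coda ∅.

none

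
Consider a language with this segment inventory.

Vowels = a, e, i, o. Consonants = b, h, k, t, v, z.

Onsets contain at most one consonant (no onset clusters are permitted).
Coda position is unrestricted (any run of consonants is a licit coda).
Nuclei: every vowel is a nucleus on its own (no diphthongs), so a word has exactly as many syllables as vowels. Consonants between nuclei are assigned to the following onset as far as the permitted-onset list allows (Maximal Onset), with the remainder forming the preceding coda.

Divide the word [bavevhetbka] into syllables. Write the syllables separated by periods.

ba.vev.hetb.ka

Vowels present: a, e, e, a; each is a nucleus, giving 4 syllables.
σ1/σ2 boundary: /v/ is a single consonant, so it becomes the next onset.
σ2/σ3 boundary: /vh/ — longest licit onset from the right is /h/, leaving /v/ as coda.
σ3/σ4 boundary: /tbk/; trying suffixes from longest down, /k/ is the first permitted one, so coda /tb/ | onset /k/.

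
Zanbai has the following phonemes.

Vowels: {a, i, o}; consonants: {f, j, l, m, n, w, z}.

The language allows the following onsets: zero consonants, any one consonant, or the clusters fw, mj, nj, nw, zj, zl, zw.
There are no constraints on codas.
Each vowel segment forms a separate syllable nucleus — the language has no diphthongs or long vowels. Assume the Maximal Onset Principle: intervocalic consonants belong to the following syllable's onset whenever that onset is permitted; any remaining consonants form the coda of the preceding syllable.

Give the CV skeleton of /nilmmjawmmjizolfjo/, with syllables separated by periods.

CVCC.CCVCC.CCV.CVCC.CV

Nuclei (vowels): i, a, i, o, o → 5 syllables.
V1 /i/ – V2 /a/: cluster /lmmj/ — the longest permitted-onset suffix is /mj/; onset = /mj/, preceding coda = /lm/.
V2 /a/ – V3 /i/: /wmmj/ splits as /wm/ + /mj/ (/mj/ is the longest suffix that is a licit onset).
V3 /i/ – V4 /o/: /z/ is a single consonant, so it becomes the next onset.
V4 /o/ – V5 /o/: /lfj/ splits as /lf/ + /j/ (/j/ is the longest suffix that is a licit onset).
So the parse is nilm.mjawm.mji.zolf.jo.
Mapping each syllable to C/V: /nilm/ → CVCC, /mjawm/ → CCVCC, /mji/ → CCV, /zolf/ → CVCC, /jo/ → CV.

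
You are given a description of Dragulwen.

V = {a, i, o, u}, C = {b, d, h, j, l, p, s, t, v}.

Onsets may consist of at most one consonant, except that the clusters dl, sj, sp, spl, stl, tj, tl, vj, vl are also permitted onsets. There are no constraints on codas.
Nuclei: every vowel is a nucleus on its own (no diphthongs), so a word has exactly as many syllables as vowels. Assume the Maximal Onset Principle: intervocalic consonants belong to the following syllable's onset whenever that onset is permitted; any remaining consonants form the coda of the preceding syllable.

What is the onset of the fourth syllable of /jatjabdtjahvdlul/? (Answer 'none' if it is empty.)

Vowels present: a, a, a, u; each is a nucleus, giving 4 syllables.
V1 /a/ – V2 /a/: cluster /tj/ — /tj/ is itself a permitted onset, so the whole cluster goes right; preceding coda = ∅.
V2 /a/ – V3 /a/: /bdtj/ — longest licit onset from the right is /tj/, leaving /bd/ as coda.
V3 /a/ – V4 /u/: /hvdl/; trying suffixes from longest down, /dl/ is the first permitted one, so coda /hv/ | onset /dl/.
So the parse is ja.tjabd.tjahv.dlul.
Syllable 4 is /dlul/: onset /dl/, nucleus /u/, coda /l/.

dl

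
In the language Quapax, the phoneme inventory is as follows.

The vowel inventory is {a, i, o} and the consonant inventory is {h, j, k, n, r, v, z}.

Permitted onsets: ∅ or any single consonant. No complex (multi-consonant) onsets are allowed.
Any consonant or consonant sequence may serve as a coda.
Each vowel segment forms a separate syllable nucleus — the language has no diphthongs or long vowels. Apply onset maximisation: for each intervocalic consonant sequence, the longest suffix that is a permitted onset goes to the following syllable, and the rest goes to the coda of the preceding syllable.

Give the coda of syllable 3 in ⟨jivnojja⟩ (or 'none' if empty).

Vowels present: i, o, a; each is a nucleus, giving 3 syllables.
Between /i/ (V1) and /o/ (V2): /vn/; trying suffixes from longest down, /n/ is the first permitted one, so coda /v/ | onset /n/.
Between /o/ (V2) and /a/ (V3): /jj/ — longest licit onset from the right is /j/, leaving /j/ as coda.
Putting it together: jiv.noj.ja.
Syllable 3 is /ja/: onset /j/, nucleus /a/, coda ∅.

none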